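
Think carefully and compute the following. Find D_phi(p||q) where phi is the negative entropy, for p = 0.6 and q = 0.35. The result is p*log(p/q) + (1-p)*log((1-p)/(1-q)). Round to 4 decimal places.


Bregman divergence with negative entropy generator:
D = p*log(p/q) + (1-p)*log((1-p)/(1-q)).
p = 0.6, q = 0.35.
p*log(p/q) = 0.6*log(0.6/0.35) = 0.323398.
(1-p)*log((1-p)/(1-q)) = 0.4*log(0.4/0.65) = -0.194203.
D = 0.323398 + -0.194203 = 0.1292

0.1292


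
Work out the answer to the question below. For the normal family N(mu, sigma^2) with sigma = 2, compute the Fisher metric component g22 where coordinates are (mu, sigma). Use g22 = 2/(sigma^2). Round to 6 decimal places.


For the 2-parameter normal family, the Fisher metric has:
  g11 = 1/sigma^2, g22 = 2/sigma^2.
sigma = 2, sigma^2 = 4.
g22 = 0.500000

0.500000


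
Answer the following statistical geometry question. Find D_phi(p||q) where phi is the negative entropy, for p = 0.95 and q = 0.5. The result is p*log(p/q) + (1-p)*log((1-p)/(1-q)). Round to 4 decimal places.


Bregman divergence with negative entropy generator:
D = p*log(p/q) + (1-p)*log((1-p)/(1-q)).
p = 0.95, q = 0.5.
p*log(p/q) = 0.95*log(0.95/0.5) = 0.609761.
(1-p)*log((1-p)/(1-q)) = 0.05*log(0.05/0.5) = -0.115129.
D = 0.609761 + -0.115129 = 0.4946

0.4946


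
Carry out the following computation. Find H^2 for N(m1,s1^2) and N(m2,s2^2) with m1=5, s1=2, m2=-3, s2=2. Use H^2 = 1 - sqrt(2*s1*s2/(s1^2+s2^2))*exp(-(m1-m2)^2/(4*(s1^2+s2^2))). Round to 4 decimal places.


Squared Hellinger distance for Gaussians:
H^2 = 1 - sqrt(2*s1*s2/(s1^2+s2^2)) * exp(-(m1-m2)^2/(4*(s1^2+s2^2))).
s1^2 = 4, s2^2 = 4, s1^2+s2^2 = 8.
sqrt(2*2*2/(8)) = 1.0.
(m1-m2)^2 = (8)^2 = 64.
exp(-64/(4*8)) = exp(-2.0) = 0.135335.
H^2 = 1 - 1.0*0.135335 = 0.8647

0.8647


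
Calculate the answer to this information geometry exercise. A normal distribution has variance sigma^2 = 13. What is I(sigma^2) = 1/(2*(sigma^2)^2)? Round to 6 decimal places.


Fisher information for variance: I(sigma^2) = 1/(2*sigma^4).
sigma^2 = 13, so sigma^4 = 169.
I = 1/(2*169) = 1/338 = 0.002959

0.002959


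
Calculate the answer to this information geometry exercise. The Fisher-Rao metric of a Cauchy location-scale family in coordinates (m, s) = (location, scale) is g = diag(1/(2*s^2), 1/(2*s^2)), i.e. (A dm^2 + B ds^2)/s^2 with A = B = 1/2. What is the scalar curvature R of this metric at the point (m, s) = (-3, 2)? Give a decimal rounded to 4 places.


The metric has the form g = (A dm^2 + B ds^2)/s^2 with A = 1/2, B = 1/2.
Substitute u = sqrt(A/B)*m: g = B*(du^2 + ds^2)/s^2, i.e. B times the
Poincare upper half-plane metric, which has constant Gaussian curvature -1.
Scaling a 2D metric by a constant c divides the Gaussian curvature by c,
so K = -1/B = -1/(1/2) = -2.0000 everywhere (the point (m, s) = (-3, 2) is irrelevant:
the curvature is constant).
Scalar curvature in dimension 2: R = 2K = -2/(1/2) = -4.0000.

-4.0000


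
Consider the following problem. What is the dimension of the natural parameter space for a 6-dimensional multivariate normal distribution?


Exponential family dimension calculation:
For 6-dim MVN: mean has 6 params, covariance has 6*7/2 = 21 unique entries.
Total dim = 6 + 21 = 27.

27


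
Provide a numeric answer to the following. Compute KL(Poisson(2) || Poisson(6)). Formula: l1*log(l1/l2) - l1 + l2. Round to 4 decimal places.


KL divergence for Poisson:
KL = l1*log(l1/l2) - l1 + l2.
l1 = 2, l2 = 6.
log(2/6) = -1.098612.
l1*log(l1/l2) = 2 * -1.098612 = -2.197225.
KL = -2.197225 - 2 + 6 = 1.8028

1.8028


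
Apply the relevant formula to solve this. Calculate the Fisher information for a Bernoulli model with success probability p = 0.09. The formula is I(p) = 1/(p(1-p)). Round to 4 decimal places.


For Bernoulli(p), Fisher information is I(p) = 1/(p*(1-p)).
p = 0.09, 1-p = 0.91.
p*(1-p) = 0.0819.
I(p) = 1/0.0819 = 12.2100

12.2100


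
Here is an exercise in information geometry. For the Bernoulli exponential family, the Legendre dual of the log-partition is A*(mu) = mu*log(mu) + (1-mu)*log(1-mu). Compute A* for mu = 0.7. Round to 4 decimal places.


Legendre transform for Bernoulli:
A*(mu) = mu*log(mu) + (1-mu)*log(1-mu).
mu = 0.7, 1-mu = 0.3.
mu*log(mu) = 0.7*log(0.7) = -0.249672.
(1-mu)*log(1-mu) = 0.3*log(0.3) = -0.361192.
A* = -0.249672 + -0.361192 = -0.6109

-0.6109


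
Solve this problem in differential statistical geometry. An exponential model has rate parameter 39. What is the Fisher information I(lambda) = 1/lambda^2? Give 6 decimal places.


Fisher information for exponential: I(lambda) = 1/lambda^2.
lambda = 39, lambda^2 = 1521.
I = 1/1521 = 0.000657

0.000657


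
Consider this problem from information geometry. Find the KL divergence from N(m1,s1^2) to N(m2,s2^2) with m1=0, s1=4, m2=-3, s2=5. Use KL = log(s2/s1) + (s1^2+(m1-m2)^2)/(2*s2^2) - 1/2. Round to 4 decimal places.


KL divergence between normal distributions:
KL = log(s2/s1) + (s1^2 + (m1-m2)^2)/(2*s2^2) - 1/2.
log(5/4) = 0.223144.
(4^2 + (0--3)^2)/(2*5^2) = (16 + 9)/50 = 0.5.
KL = 0.223144 + 0.5 - 0.5 = 0.2231

0.2231


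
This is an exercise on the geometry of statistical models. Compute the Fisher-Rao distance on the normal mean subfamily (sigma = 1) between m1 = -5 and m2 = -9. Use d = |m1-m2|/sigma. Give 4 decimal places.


On the fixed-variance normal subfamily, geodesic distance = |m1-m2|/sigma.
|-5 - -9| = 4.
sigma = 1.
d = 4/1 = 4.0000

4.0000


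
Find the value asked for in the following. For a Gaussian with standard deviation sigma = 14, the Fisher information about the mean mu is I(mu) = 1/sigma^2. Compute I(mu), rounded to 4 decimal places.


The Fisher information for the mean of a normal distribution is I(mu) = 1/sigma^2.
sigma = 14, so sigma^2 = 196.
I(mu) = 1/196 = 0.0051

0.0051


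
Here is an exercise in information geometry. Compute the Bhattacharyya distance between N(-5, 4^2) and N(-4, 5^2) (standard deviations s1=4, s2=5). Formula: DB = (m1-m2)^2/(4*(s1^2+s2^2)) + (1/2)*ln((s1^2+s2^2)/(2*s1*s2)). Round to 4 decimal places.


Bhattacharyya distance between two Gaussians:
DB = (m1-m2)^2/(4*(s1^2+s2^2)) + (1/2)*ln((s1^2+s2^2)/(2*s1*s2)).
(m1-m2)^2 = (-1)^2 = 1.
s1^2+s2^2 = 16 + 25 = 41.
term1 = 1/164 = 0.006098.
term2 = 0.5*ln(41/40.0) = 0.012346.
DB = 0.006098 + 0.012346 = 0.0184

0.0184


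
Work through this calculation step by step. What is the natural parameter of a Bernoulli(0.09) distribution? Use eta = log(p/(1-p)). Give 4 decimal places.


Natural parameter for Bernoulli: eta = log(p/(1-p)).
p = 0.09, 1-p = 0.91.
p/(1-p) = 0.098901.
eta = log(0.098901) = -2.3136

-2.3136


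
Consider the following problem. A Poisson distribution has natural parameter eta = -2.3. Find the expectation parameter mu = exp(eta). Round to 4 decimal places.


Expectation parameter for Poisson exponential family:
mu = exp(eta).
eta = -2.3.
mu = exp(-2.3) = 0.1003

0.1003


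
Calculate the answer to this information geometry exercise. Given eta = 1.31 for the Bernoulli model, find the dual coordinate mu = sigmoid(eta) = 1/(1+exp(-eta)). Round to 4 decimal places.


Dual coordinate (expectation parameter) for Bernoulli:
mu = 1/(1+exp(-eta)).
eta = 1.31.
exp(-eta) = exp(-1.31) = 0.26982.
mu = 1/(1+0.26982) = 0.7875

0.7875


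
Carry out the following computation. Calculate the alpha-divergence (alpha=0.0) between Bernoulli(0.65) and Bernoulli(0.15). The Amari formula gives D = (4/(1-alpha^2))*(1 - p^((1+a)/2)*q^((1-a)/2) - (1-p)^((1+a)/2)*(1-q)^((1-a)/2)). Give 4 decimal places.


Amari alpha-divergence:
D = (4/(1-alpha^2))*(1 - p^((1+a)/2)*q^((1-a)/2) - (1-p)^((1+a)/2)*(1-q)^((1-a)/2)).
alpha = 0.0, p = 0.65, q = 0.15.
e1 = (1+alpha)/2 = 0.5, e2 = (1-alpha)/2 = 0.5.
t1 = p^e1 * q^e2 = 0.65^0.5 * 0.15^0.5 = 0.31225.
t2 = (1-p)^e1 * (1-q)^e2 = 0.35^0.5 * 0.85^0.5 = 0.545436.
4/(1-alpha^2) = 4.0.
D = 4.0*(1 - 0.31225 - 0.545436) = 0.5693

0.5693


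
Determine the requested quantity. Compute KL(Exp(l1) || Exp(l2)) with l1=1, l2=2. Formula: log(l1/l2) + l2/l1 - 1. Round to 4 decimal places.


KL divergence for exponential family:
KL = log(l1/l2) + l2/l1 - 1.
log(1/2) = -0.693147.
2/1 = 2.0.
KL = -0.693147 + 2.0 - 1 = 0.3069

0.3069


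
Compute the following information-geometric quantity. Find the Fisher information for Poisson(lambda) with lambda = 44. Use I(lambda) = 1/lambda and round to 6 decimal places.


Fisher information for Poisson: I(lambda) = 1/lambda.
lambda = 44.
I(lambda) = 1/44 = 0.022727

0.022727


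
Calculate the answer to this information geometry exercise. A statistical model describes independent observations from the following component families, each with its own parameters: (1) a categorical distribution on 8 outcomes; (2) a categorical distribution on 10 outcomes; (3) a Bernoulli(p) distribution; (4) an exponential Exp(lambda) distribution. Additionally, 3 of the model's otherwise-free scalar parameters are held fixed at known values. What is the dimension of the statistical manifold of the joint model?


The dimension of a statistical manifold equals the number of free
(independent) real parameters of the model. For a product of independent
blocks the parameter counts add.
- categorical on 8 outcomes (probabilities sum to 1): 8-1 = 7.
- categorical on 10 outcomes (probabilities sum to 1): 10-1 = 9.
- Bernoulli (p): 1.
- exponential (lambda): 1.
Total = 7 + 9 + 1 + 1 = 18.
3 parameter(s) fixed at known values: 18 - 3 = 15.
Dimension = 15

15


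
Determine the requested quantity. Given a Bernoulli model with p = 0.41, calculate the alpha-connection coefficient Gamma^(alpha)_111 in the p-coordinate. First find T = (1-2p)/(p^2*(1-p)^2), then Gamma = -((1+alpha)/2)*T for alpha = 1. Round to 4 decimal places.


Skewness (Amari-Chentsov) tensor: T = (1-2p)/(p^2*(1-p)^2).
p = 0.41, 1-2p = 0.18, p^2 = 0.1681, (1-p)^2 = 0.3481.
T = 0.18/(0.1681 * 0.3481) = 3.076102.
In the p-coordinate, Gamma^(alpha) = Gamma^(0) - (alpha/2)*T with Gamma^(0) = (1/2)*g'(p) = -T/2,
so Gamma^(alpha) = -((1+alpha)/2)*T.
alpha = 1, -(1+alpha)/2 = -1.0.
Gamma = -1.0 * 3.076102 = -3.0761

-3.0761


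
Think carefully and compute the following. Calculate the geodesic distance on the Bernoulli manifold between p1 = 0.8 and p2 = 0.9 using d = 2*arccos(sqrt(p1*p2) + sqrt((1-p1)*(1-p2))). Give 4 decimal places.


Geodesic distance on Bernoulli manifold:
d(p1,p2) = 2*arccos(sqrt(p1*p2) + sqrt((1-p1)*(1-p2))).
sqrt(p1*p2) = sqrt(0.8*0.9) = 0.848528.
sqrt((1-p1)*(1-p2)) = sqrt(0.2*0.1) = 0.141421.
arg = 0.848528 + 0.141421 = 0.989949.
d = 2*arccos(0.989949) = 0.2838

0.2838


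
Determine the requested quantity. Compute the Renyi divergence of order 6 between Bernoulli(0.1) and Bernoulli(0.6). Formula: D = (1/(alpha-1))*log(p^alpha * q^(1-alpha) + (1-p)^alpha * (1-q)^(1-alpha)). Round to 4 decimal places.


Renyi divergence of order alpha between Bernoulli distributions:
D = (1/(alpha-1))*log(p^alpha * q^(1-alpha) + (1-p)^alpha * (1-q)^(1-alpha)).
alpha = 6, p = 0.1, q = 0.6.
p^alpha * q^(1-alpha) = 0.1^6 * 0.6^-5 = 1.3e-05.
(1-p)^alpha * (1-q)^(1-alpha) = 0.9^6 * 0.4^-5 = 51.898535.
sum = 1.3e-05 + 51.898535 = 51.898548.
D = (1/5)*log(51.898548) = 0.7899

0.7899


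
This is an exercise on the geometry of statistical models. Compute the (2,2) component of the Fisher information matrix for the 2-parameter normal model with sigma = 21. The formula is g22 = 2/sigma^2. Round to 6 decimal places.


For the 2-parameter normal family, the Fisher metric has:
  g11 = 1/sigma^2, g22 = 2/sigma^2.
sigma = 21, sigma^2 = 441.
g22 = 0.004535

0.004535


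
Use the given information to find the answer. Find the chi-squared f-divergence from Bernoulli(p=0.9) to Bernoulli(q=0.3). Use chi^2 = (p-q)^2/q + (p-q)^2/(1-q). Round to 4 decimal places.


Chi-squared divergence between Bernoulli distributions:
chi^2 = (p-q)^2/q + (p-q)^2/(1-q).
p = 0.9, q = 0.3, p-q = 0.6.
(p-q)^2 = 0.36.
term1 = 0.36/0.3 = 1.2.
term2 = 0.36/0.7 = 0.514286.
chi^2 = 1.2 + 0.514286 = 1.7143

1.7143


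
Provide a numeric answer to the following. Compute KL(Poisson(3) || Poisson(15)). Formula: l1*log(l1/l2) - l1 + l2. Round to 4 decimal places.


KL divergence for Poisson:
KL = l1*log(l1/l2) - l1 + l2.
l1 = 3, l2 = 15.
log(3/15) = -1.609438.
l1*log(l1/l2) = 3 * -1.609438 = -4.828314.
KL = -4.828314 - 3 + 15 = 7.1717

7.1717


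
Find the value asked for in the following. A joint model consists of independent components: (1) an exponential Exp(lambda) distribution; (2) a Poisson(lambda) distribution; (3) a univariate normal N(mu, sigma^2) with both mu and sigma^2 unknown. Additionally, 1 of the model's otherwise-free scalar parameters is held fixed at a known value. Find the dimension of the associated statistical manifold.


The dimension of a statistical manifold equals the number of free
(independent) real parameters of the model. For a product of independent
blocks the parameter counts add.
- exponential (lambda): 1.
- Poisson (lambda): 1.
- normal (mu, sigma^2): 2.
Total = 1 + 1 + 2 = 4.
1 parameter(s) fixed at known values: 4 - 1 = 3.
Dimension = 3

3


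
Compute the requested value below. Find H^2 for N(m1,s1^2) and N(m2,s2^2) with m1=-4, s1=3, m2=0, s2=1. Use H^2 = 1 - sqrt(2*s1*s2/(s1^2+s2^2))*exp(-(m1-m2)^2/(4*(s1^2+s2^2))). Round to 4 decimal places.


Squared Hellinger distance for Gaussians:
H^2 = 1 - sqrt(2*s1*s2/(s1^2+s2^2)) * exp(-(m1-m2)^2/(4*(s1^2+s2^2))).
s1^2 = 9, s2^2 = 1, s1^2+s2^2 = 10.
sqrt(2*3*1/(10)) = 0.774597.
(m1-m2)^2 = (-4)^2 = 16.
exp(-16/(4*10)) = exp(-0.4) = 0.67032.
H^2 = 1 - 0.774597*0.67032 = 0.4808

0.4808


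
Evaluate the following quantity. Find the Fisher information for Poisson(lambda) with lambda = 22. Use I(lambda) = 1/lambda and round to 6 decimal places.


Fisher information for Poisson: I(lambda) = 1/lambda.
lambda = 22.
I(lambda) = 1/22 = 0.045455

0.045455


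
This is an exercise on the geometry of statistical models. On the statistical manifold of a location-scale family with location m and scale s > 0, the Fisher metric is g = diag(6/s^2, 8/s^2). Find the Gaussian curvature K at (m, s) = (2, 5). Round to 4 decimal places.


The metric has the form g = (A dm^2 + B ds^2)/s^2 with A = 6, B = 8.
Substitute u = sqrt(A/B)*m: g = B*(du^2 + ds^2)/s^2, i.e. B times the
Poincare upper half-plane metric, which has constant Gaussian curvature -1.
Scaling a 2D metric by a constant c divides the Gaussian curvature by c,
so K = -1/B = -1/(8) = -0.1250 everywhere (the point (m, s) = (2, 5) is irrelevant:
the curvature is constant).
The requested Gaussian curvature is K = -0.1250.

-0.1250


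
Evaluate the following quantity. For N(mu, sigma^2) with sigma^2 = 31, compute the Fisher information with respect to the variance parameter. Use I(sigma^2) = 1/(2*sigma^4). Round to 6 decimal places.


Fisher information for variance: I(sigma^2) = 1/(2*sigma^4).
sigma^2 = 31, so sigma^4 = 961.
I = 1/(2*961) = 1/1922 = 0.000520

0.000520


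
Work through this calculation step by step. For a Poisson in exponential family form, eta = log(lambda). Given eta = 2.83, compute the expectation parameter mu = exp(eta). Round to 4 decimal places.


Expectation parameter for Poisson exponential family:
mu = exp(eta).
eta = 2.83.
mu = exp(2.83) = 16.9455

16.9455


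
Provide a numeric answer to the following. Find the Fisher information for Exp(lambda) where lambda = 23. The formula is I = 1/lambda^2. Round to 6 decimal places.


Fisher information for exponential: I(lambda) = 1/lambda^2.
lambda = 23, lambda^2 = 529.
I = 1/529 = 0.001890

0.001890


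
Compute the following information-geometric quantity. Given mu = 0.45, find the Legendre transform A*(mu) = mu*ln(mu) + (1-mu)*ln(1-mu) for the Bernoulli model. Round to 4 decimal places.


Legendre transform for Bernoulli:
A*(mu) = mu*log(mu) + (1-mu)*log(1-mu).
mu = 0.45, 1-mu = 0.55.
mu*log(mu) = 0.45*log(0.45) = -0.359328.
(1-mu)*log(1-mu) = 0.55*log(0.55) = -0.32881.
A* = -0.359328 + -0.32881 = -0.6881

-0.6881


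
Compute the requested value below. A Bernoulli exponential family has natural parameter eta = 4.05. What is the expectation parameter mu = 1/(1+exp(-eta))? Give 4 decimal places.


Dual coordinate (expectation parameter) for Bernoulli:
mu = 1/(1+exp(-eta)).
eta = 4.05.
exp(-eta) = exp(-4.05) = 0.017422.
mu = 1/(1+0.017422) = 0.9829

0.9829


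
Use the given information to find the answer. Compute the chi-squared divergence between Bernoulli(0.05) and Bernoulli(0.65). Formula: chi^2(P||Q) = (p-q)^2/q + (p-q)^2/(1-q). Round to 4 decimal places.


Chi-squared divergence between Bernoulli distributions:
chi^2 = (p-q)^2/q + (p-q)^2/(1-q).
p = 0.05, q = 0.65, p-q = -0.6.
(p-q)^2 = 0.36.
term1 = 0.36/0.65 = 0.553846.
term2 = 0.36/0.35 = 1.028571.
chi^2 = 0.553846 + 1.028571 = 1.5824

1.5824


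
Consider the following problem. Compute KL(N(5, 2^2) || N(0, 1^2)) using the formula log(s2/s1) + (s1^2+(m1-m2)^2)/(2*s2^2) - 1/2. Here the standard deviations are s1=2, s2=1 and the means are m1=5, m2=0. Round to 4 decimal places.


KL divergence between normal distributions:
KL = log(s2/s1) + (s1^2 + (m1-m2)^2)/(2*s2^2) - 1/2.
log(1/2) = -0.693147.
(2^2 + (5-0)^2)/(2*1^2) = (4 + 25)/2 = 14.5.
KL = -0.693147 + 14.5 - 0.5 = 13.3069

13.3069


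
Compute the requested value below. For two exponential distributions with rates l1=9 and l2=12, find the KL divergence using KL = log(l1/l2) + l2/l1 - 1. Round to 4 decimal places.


KL divergence for exponential family:
KL = log(l1/l2) + l2/l1 - 1.
log(9/12) = -0.287682.
12/9 = 1.333333.
KL = -0.287682 + 1.333333 - 1 = 0.0457

0.0457


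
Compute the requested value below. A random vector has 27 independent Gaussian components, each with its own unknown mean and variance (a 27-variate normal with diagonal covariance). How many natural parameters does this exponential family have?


Exponential family dimension calculation:
Each univariate normal has two natural parameters (mu/sigma^2 and -1/(2 sigma^2)).
With 27 independent components, dim = 2 * 27 = 54.

54


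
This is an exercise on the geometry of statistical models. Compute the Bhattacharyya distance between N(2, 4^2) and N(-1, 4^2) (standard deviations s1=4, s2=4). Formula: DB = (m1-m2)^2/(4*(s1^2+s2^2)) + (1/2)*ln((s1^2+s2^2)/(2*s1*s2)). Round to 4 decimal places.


Bhattacharyya distance between two Gaussians:
DB = (m1-m2)^2/(4*(s1^2+s2^2)) + (1/2)*ln((s1^2+s2^2)/(2*s1*s2)).
(m1-m2)^2 = (3)^2 = 9.
s1^2+s2^2 = 16 + 16 = 32.
term1 = 9/128 = 0.070312.
term2 = 0.5*ln(32/32.0) = 0.0.
DB = 0.070312 + 0.0 = 0.0703

0.0703


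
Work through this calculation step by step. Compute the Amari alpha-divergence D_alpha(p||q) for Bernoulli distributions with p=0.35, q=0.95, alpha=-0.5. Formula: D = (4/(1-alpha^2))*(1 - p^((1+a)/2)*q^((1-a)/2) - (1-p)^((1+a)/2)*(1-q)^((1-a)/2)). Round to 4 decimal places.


Amari alpha-divergence:
D = (4/(1-alpha^2))*(1 - p^((1+a)/2)*q^((1-a)/2) - (1-p)^((1+a)/2)*(1-q)^((1-a)/2)).
alpha = -0.5, p = 0.35, q = 0.95.
e1 = (1+alpha)/2 = 0.25, e2 = (1-alpha)/2 = 0.75.
t1 = p^e1 * q^e2 = 0.35^0.25 * 0.95^0.75 = 0.740133.
t2 = (1-p)^e1 * (1-q)^e2 = 0.65^0.25 * 0.05^0.75 = 0.094941.
4/(1-alpha^2) = 5.333333.
D = 5.333333*(1 - 0.740133 - 0.094941) = 0.8796

0.8796


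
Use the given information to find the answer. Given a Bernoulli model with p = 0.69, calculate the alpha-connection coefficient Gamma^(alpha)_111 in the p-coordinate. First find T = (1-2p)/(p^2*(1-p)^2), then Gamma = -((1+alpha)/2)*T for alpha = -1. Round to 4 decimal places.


Skewness (Amari-Chentsov) tensor: T = (1-2p)/(p^2*(1-p)^2).
p = 0.69, 1-2p = -0.38, p^2 = 0.4761, (1-p)^2 = 0.0961.
T = -0.38/(0.4761 * 0.0961) = -8.305428.
In the p-coordinate, Gamma^(alpha) = Gamma^(0) - (alpha/2)*T with Gamma^(0) = (1/2)*g'(p) = -T/2,
so Gamma^(alpha) = -((1+alpha)/2)*T.
alpha = -1, -(1+alpha)/2 = 0.0.
Gamma = 0.0 * -8.305428 = 0.0000

0.0000


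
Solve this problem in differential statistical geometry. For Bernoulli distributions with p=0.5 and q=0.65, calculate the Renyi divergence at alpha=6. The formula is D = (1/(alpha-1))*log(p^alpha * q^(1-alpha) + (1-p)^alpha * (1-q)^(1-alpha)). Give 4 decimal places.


Renyi divergence of order alpha between Bernoulli distributions:
D = (1/(alpha-1))*log(p^alpha * q^(1-alpha) + (1-p)^alpha * (1-q)^(1-alpha)).
alpha = 6, p = 0.5, q = 0.65.
p^alpha * q^(1-alpha) = 0.5^6 * 0.65^-5 = 0.134665.
(1-p)^alpha * (1-q)^(1-alpha) = 0.5^6 * 0.35^-5 = 2.974951.
sum = 0.134665 + 2.974951 = 3.109615.
D = (1/5)*log(3.109615) = 0.2269

0.2269


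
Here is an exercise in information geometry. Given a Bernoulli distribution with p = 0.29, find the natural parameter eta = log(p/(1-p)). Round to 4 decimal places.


Natural parameter for Bernoulli: eta = log(p/(1-p)).
p = 0.29, 1-p = 0.71.
p/(1-p) = 0.408451.
eta = log(0.408451) = -0.8954

-0.8954


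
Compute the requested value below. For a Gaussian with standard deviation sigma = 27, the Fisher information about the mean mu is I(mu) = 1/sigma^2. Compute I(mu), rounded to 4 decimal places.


The Fisher information for the mean of a normal distribution is I(mu) = 1/sigma^2.
sigma = 27, so sigma^2 = 729.
I(mu) = 1/729 = 0.0014

0.0014


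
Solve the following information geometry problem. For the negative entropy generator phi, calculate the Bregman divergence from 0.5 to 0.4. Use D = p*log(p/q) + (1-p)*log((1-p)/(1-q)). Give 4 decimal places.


Bregman divergence with negative entropy generator:
D = p*log(p/q) + (1-p)*log((1-p)/(1-q)).
p = 0.5, q = 0.4.
p*log(p/q) = 0.5*log(0.5/0.4) = 0.111572.
(1-p)*log((1-p)/(1-q)) = 0.5*log(0.5/0.6) = -0.091161.
D = 0.111572 + -0.091161 = 0.0204

0.0204


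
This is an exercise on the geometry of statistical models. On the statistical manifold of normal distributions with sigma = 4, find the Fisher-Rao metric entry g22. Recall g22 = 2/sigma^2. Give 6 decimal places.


For the 2-parameter normal family, the Fisher metric has:
  g11 = 1/sigma^2, g22 = 2/sigma^2.
sigma = 4, sigma^2 = 16.
g22 = 0.125000

0.125000


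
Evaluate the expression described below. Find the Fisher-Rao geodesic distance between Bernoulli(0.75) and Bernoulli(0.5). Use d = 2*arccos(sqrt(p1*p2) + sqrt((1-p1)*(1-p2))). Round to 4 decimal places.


Geodesic distance on Bernoulli manifold:
d(p1,p2) = 2*arccos(sqrt(p1*p2) + sqrt((1-p1)*(1-p2))).
sqrt(p1*p2) = sqrt(0.75*0.5) = 0.612372.
sqrt((1-p1)*(1-p2)) = sqrt(0.25*0.5) = 0.353553.
arg = 0.612372 + 0.353553 = 0.965926.
d = 2*arccos(0.965926) = 0.5236

0.5236


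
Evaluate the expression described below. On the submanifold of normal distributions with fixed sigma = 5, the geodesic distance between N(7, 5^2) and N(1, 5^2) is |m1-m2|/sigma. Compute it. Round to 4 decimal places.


On the fixed-variance normal subfamily, geodesic distance = |m1-m2|/sigma.
|7 - 1| = 6.
sigma = 5.
d = 6/5 = 1.2000

1.2000


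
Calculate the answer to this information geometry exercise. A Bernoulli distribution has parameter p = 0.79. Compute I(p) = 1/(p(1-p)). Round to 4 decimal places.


For Bernoulli(p), Fisher information is I(p) = 1/(p*(1-p)).
p = 0.79, 1-p = 0.21.
p*(1-p) = 0.1659.
I(p) = 1/0.1659 = 6.0277

6.0277


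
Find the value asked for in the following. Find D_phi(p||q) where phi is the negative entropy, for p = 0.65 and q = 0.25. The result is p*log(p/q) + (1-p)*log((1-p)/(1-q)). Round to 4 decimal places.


Bregman divergence with negative entropy generator:
D = p*log(p/q) + (1-p)*log((1-p)/(1-q)).
p = 0.65, q = 0.25.
p*log(p/q) = 0.65*log(0.65/0.25) = 0.621082.
(1-p)*log((1-p)/(1-q)) = 0.35*log(0.35/0.75) = -0.266749.
D = 0.621082 + -0.266749 = 0.3543

0.3543


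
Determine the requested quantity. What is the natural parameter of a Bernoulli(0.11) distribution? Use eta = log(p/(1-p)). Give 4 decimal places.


Natural parameter for Bernoulli: eta = log(p/(1-p)).
p = 0.11, 1-p = 0.89.
p/(1-p) = 0.123596.
eta = log(0.123596) = -2.0907

-2.0907


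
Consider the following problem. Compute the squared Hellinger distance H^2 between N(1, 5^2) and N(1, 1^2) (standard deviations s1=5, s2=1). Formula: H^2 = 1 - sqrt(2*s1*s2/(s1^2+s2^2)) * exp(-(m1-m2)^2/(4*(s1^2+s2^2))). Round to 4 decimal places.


Squared Hellinger distance for Gaussians:
H^2 = 1 - sqrt(2*s1*s2/(s1^2+s2^2)) * exp(-(m1-m2)^2/(4*(s1^2+s2^2))).
s1^2 = 25, s2^2 = 1, s1^2+s2^2 = 26.
sqrt(2*5*1/(26)) = 0.620174.
(m1-m2)^2 = (0)^2 = 0.
exp(-0/(4*26)) = exp(0.0) = 1.0.
H^2 = 1 - 0.620174*1.0 = 0.3798

0.3798


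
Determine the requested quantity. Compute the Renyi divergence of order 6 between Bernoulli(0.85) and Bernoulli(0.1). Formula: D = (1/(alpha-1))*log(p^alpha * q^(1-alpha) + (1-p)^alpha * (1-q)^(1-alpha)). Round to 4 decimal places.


Renyi divergence of order alpha between Bernoulli distributions:
D = (1/(alpha-1))*log(p^alpha * q^(1-alpha) + (1-p)^alpha * (1-q)^(1-alpha)).
alpha = 6, p = 0.85, q = 0.1.
p^alpha * q^(1-alpha) = 0.85^6 * 0.1^-5 = 37714.951562.
(1-p)^alpha * (1-q)^(1-alpha) = 0.15^6 * 0.9^-5 = 1.9e-05.
sum = 37714.951562 + 1.9e-05 = 37714.951582.
D = (1/5)*log(37714.951582) = 2.1076

2.1076


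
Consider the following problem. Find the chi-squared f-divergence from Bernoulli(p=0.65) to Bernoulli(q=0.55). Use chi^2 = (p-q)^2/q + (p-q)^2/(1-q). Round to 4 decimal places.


Chi-squared divergence between Bernoulli distributions:
chi^2 = (p-q)^2/q + (p-q)^2/(1-q).
p = 0.65, q = 0.55, p-q = 0.1.
(p-q)^2 = 0.01.
term1 = 0.01/0.55 = 0.018182.
term2 = 0.01/0.45 = 0.022222.
chi^2 = 0.018182 + 0.022222 = 0.0404

0.0404


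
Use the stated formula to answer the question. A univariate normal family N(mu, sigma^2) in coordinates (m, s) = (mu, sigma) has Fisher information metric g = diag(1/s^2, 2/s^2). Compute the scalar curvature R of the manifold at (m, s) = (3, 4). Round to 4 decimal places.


The metric has the form g = (A dm^2 + B ds^2)/s^2 with A = 1, B = 2.
Substitute u = sqrt(A/B)*m: g = B*(du^2 + ds^2)/s^2, i.e. B times the
Poincare upper half-plane metric, which has constant Gaussian curvature -1.
Scaling a 2D metric by a constant c divides the Gaussian curvature by c,
so K = -1/B = -1/(2) = -0.5000 everywhere (the point (m, s) = (3, 4) is irrelevant:
the curvature is constant).
Scalar curvature in dimension 2: R = 2K = -2/(2) = -1.0000.

-1.0000


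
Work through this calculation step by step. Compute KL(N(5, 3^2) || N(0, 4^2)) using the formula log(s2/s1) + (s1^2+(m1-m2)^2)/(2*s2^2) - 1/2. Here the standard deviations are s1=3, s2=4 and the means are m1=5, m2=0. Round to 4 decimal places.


KL divergence between normal distributions:
KL = log(s2/s1) + (s1^2 + (m1-m2)^2)/(2*s2^2) - 1/2.
log(4/3) = 0.287682.
(3^2 + (5-0)^2)/(2*4^2) = (9 + 25)/32 = 1.0625.
KL = 0.287682 + 1.0625 - 0.5 = 0.8502

0.8502


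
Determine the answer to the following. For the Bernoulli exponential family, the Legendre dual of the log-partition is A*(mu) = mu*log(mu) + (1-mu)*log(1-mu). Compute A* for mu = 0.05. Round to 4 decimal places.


Legendre transform for Bernoulli:
A*(mu) = mu*log(mu) + (1-mu)*log(1-mu).
mu = 0.05, 1-mu = 0.95.
mu*log(mu) = 0.05*log(0.05) = -0.149787.
(1-mu)*log(1-mu) = 0.95*log(0.95) = -0.048729.
A* = -0.149787 + -0.048729 = -0.1985

-0.1985


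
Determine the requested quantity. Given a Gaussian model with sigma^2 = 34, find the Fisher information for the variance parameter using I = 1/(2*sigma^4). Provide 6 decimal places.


Fisher information for variance: I(sigma^2) = 1/(2*sigma^4).
sigma^2 = 34, so sigma^4 = 1156.
I = 1/(2*1156) = 1/2312 = 0.000433

0.000433


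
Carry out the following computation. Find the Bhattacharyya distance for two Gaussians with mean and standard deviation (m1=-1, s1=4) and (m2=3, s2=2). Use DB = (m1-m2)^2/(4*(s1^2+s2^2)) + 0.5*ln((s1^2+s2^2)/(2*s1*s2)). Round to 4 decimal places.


Bhattacharyya distance between two Gaussians:
DB = (m1-m2)^2/(4*(s1^2+s2^2)) + (1/2)*ln((s1^2+s2^2)/(2*s1*s2)).
(m1-m2)^2 = (-4)^2 = 16.
s1^2+s2^2 = 16 + 4 = 20.
term1 = 16/80 = 0.2.
term2 = 0.5*ln(20/16.0) = 0.111572.
DB = 0.2 + 0.111572 = 0.3116

0.3116


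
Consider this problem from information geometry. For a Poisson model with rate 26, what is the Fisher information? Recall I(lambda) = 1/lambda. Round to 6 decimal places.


Fisher information for Poisson: I(lambda) = 1/lambda.
lambda = 26.
I(lambda) = 1/26 = 0.038462

0.038462


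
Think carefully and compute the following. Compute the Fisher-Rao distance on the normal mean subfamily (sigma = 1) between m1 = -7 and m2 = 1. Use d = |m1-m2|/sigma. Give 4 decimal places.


On the fixed-variance normal subfamily, geodesic distance = |m1-m2|/sigma.
|-7 - 1| = 8.
sigma = 1.
d = 8/1 = 8.0000

8.0000


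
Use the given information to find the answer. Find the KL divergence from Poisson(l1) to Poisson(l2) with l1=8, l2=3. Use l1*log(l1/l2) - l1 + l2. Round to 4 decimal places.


KL divergence for Poisson:
KL = l1*log(l1/l2) - l1 + l2.
l1 = 8, l2 = 3.
log(8/3) = 0.980829.
l1*log(l1/l2) = 8 * 0.980829 = 7.846634.
KL = 7.846634 - 8 + 3 = 2.8466

2.8466


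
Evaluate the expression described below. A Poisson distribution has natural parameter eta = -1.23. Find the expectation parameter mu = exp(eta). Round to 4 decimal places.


Expectation parameter for Poisson exponential family:
mu = exp(eta).
eta = -1.23.
mu = exp(-1.23) = 0.2923

0.2923


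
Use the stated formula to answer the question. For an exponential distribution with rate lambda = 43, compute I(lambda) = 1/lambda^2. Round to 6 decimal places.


Fisher information for exponential: I(lambda) = 1/lambda^2.
lambda = 43, lambda^2 = 1849.
I = 1/1849 = 0.000541

0.000541


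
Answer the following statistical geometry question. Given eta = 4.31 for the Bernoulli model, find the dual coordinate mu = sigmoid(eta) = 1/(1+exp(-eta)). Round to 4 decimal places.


Dual coordinate (expectation parameter) for Bernoulli:
mu = 1/(1+exp(-eta)).
eta = 4.31.
exp(-eta) = exp(-4.31) = 0.013434.
mu = 1/(1+0.013434) = 0.9867

0.9867


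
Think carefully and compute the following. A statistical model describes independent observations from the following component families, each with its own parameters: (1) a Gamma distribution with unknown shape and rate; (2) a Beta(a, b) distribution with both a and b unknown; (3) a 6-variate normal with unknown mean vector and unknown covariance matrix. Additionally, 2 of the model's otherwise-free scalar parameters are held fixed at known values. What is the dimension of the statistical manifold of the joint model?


The dimension of a statistical manifold equals the number of free
(independent) real parameters of the model. For a product of independent
blocks the parameter counts add.
- Gamma (shape, rate): 2.
- Beta (a, b): 2.
- 6-variate normal: 6 (mean) + 6*7/2 = 21 (symmetric covariance) = 27.
Total = 2 + 2 + 27 = 31.
2 parameter(s) fixed at known values: 31 - 2 = 29.
Dimension = 29

29


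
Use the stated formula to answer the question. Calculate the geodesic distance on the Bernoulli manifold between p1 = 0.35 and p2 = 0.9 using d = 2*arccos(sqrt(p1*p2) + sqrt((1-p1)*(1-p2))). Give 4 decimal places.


Geodesic distance on Bernoulli manifold:
d(p1,p2) = 2*arccos(sqrt(p1*p2) + sqrt((1-p1)*(1-p2))).
sqrt(p1*p2) = sqrt(0.35*0.9) = 0.561249.
sqrt((1-p1)*(1-p2)) = sqrt(0.65*0.1) = 0.254951.
arg = 0.561249 + 0.254951 = 0.8162.
d = 2*arccos(0.8162) = 1.2320

1.2320


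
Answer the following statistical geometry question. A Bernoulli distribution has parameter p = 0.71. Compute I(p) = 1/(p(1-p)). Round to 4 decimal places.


For Bernoulli(p), Fisher information is I(p) = 1/(p*(1-p)).
p = 0.71, 1-p = 0.29.
p*(1-p) = 0.2059.
I(p) = 1/0.2059 = 4.8567

4.8567


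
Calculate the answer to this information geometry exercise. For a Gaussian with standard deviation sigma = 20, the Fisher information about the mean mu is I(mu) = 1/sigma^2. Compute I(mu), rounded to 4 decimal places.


The Fisher information for the mean of a normal distribution is I(mu) = 1/sigma^2.
sigma = 20, so sigma^2 = 400.
I(mu) = 1/400 = 0.0025

0.0025


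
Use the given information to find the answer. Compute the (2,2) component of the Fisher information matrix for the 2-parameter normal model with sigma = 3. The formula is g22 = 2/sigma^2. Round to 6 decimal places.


For the 2-parameter normal family, the Fisher metric has:
  g11 = 1/sigma^2, g22 = 2/sigma^2.
sigma = 3, sigma^2 = 9.
g22 = 0.222222

0.222222


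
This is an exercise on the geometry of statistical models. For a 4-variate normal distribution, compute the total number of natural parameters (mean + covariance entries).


Exponential family dimension calculation:
For 4-dim MVN: mean has 4 params, covariance has 4*5/2 = 10 unique entries.
Total dim = 4 + 10 = 14.

14


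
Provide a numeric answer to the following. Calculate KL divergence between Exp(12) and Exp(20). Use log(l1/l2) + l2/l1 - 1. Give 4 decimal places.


KL divergence for exponential family:
KL = log(l1/l2) + l2/l1 - 1.
log(12/20) = -0.510826.
20/12 = 1.666667.
KL = -0.510826 + 1.666667 - 1 = 0.1558

0.1558


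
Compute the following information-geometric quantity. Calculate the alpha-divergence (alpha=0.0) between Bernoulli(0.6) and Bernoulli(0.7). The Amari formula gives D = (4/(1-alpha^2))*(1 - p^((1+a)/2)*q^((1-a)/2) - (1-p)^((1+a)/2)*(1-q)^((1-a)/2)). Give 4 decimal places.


Amari alpha-divergence:
D = (4/(1-alpha^2))*(1 - p^((1+a)/2)*q^((1-a)/2) - (1-p)^((1+a)/2)*(1-q)^((1-a)/2)).
alpha = 0.0, p = 0.6, q = 0.7.
e1 = (1+alpha)/2 = 0.5, e2 = (1-alpha)/2 = 0.5.
t1 = p^e1 * q^e2 = 0.6^0.5 * 0.7^0.5 = 0.648074.
t2 = (1-p)^e1 * (1-q)^e2 = 0.4^0.5 * 0.3^0.5 = 0.34641.
4/(1-alpha^2) = 4.0.
D = 4.0*(1 - 0.648074 - 0.34641) = 0.0221

0.0221


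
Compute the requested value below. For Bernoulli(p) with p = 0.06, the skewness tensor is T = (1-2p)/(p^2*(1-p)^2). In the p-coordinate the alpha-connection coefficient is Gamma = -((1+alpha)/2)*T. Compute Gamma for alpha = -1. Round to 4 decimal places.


Skewness (Amari-Chentsov) tensor: T = (1-2p)/(p^2*(1-p)^2).
p = 0.06, 1-2p = 0.88, p^2 = 0.0036, (1-p)^2 = 0.8836.
T = 0.88/(0.0036 * 0.8836) = 276.646044.
In the p-coordinate, Gamma^(alpha) = Gamma^(0) - (alpha/2)*T with Gamma^(0) = (1/2)*g'(p) = -T/2,
so Gamma^(alpha) = -((1+alpha)/2)*T.
alpha = -1, -(1+alpha)/2 = 0.0.
Gamma = 0.0 * 276.646044 = 0.0000

0.0000


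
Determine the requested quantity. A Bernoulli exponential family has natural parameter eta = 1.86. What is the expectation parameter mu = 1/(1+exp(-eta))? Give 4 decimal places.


Dual coordinate (expectation parameter) for Bernoulli:
mu = 1/(1+exp(-eta)).
eta = 1.86.
exp(-eta) = exp(-1.86) = 0.155673.
mu = 1/(1+0.155673) = 0.8653

0.8653


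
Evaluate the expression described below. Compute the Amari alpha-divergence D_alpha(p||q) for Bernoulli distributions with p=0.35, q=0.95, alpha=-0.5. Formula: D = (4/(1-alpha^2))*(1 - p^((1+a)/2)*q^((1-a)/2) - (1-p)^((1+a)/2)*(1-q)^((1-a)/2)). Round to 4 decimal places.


Amari alpha-divergence:
D = (4/(1-alpha^2))*(1 - p^((1+a)/2)*q^((1-a)/2) - (1-p)^((1+a)/2)*(1-q)^((1-a)/2)).
alpha = -0.5, p = 0.35, q = 0.95.
e1 = (1+alpha)/2 = 0.25, e2 = (1-alpha)/2 = 0.75.
t1 = p^e1 * q^e2 = 0.35^0.25 * 0.95^0.75 = 0.740133.
t2 = (1-p)^e1 * (1-q)^e2 = 0.65^0.25 * 0.05^0.75 = 0.094941.
4/(1-alpha^2) = 5.333333.
D = 5.333333*(1 - 0.740133 - 0.094941) = 0.8796

0.8796


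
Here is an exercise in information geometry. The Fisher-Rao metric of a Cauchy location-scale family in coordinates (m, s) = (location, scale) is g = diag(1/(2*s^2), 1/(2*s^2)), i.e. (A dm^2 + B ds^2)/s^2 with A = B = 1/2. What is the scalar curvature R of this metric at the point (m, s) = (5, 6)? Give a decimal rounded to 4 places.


The metric has the form g = (A dm^2 + B ds^2)/s^2 with A = 1/2, B = 1/2.
Substitute u = sqrt(A/B)*m: g = B*(du^2 + ds^2)/s^2, i.e. B times the
Poincare upper half-plane metric, which has constant Gaussian curvature -1.
Scaling a 2D metric by a constant c divides the Gaussian curvature by c,
so K = -1/B = -1/(1/2) = -2.0000 everywhere (the point (m, s) = (5, 6) is irrelevant:
the curvature is constant).
Scalar curvature in dimension 2: R = 2K = -2/(1/2) = -4.0000.

-4.0000


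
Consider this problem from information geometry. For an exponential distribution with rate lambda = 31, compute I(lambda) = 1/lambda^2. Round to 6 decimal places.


Fisher information for exponential: I(lambda) = 1/lambda^2.
lambda = 31, lambda^2 = 961.
I = 1/961 = 0.001041

0.001041


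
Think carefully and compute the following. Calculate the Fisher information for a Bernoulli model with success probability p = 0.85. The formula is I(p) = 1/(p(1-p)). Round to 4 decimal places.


For Bernoulli(p), Fisher information is I(p) = 1/(p*(1-p)).
p = 0.85, 1-p = 0.15.
p*(1-p) = 0.1275.
I(p) = 1/0.1275 = 7.8431

7.8431


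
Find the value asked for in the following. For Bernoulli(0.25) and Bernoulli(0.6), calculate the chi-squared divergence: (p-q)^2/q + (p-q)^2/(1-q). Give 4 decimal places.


Chi-squared divergence between Bernoulli distributions:
chi^2 = (p-q)^2/q + (p-q)^2/(1-q).
p = 0.25, q = 0.6, p-q = -0.35.
(p-q)^2 = 0.1225.
term1 = 0.1225/0.6 = 0.204167.
term2 = 0.1225/0.4 = 0.30625.
chi^2 = 0.204167 + 0.30625 = 0.5104

0.5104


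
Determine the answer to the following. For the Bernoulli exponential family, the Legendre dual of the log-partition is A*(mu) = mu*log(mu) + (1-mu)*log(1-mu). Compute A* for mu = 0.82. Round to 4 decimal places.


Legendre transform for Bernoulli:
A*(mu) = mu*log(mu) + (1-mu)*log(1-mu).
mu = 0.82, 1-mu = 0.18.
mu*log(mu) = 0.82*log(0.82) = -0.16273.
(1-mu)*log(1-mu) = 0.18*log(0.18) = -0.308664.
A* = -0.16273 + -0.308664 = -0.4714

-0.4714


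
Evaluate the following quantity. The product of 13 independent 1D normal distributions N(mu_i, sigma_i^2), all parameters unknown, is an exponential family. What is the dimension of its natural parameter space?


Exponential family dimension calculation:
Each univariate normal has two natural parameters (mu/sigma^2 and -1/(2 sigma^2)).
With 13 independent components, dim = 2 * 13 = 26.

26


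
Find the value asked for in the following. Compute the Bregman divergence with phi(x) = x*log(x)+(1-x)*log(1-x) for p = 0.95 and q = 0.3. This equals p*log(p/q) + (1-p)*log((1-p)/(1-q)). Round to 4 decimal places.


Bregman divergence with negative entropy generator:
D = p*log(p/q) + (1-p)*log((1-p)/(1-q)).
p = 0.95, q = 0.3.
p*log(p/q) = 0.95*log(0.95/0.3) = 1.095046.
(1-p)*log((1-p)/(1-q)) = 0.05*log(0.05/0.7) = -0.131953.
D = 1.095046 + -0.131953 = 0.9631

0.9631


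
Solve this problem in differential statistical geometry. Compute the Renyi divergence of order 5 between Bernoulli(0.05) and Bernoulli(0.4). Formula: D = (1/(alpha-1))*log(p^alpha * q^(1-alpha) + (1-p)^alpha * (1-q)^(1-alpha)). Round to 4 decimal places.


Renyi divergence of order alpha between Bernoulli distributions:
D = (1/(alpha-1))*log(p^alpha * q^(1-alpha) + (1-p)^alpha * (1-q)^(1-alpha)).
alpha = 5, p = 0.05, q = 0.4.
p^alpha * q^(1-alpha) = 0.05^5 * 0.4^-4 = 1.2e-05.
(1-p)^alpha * (1-q)^(1-alpha) = 0.95^5 * 0.6^-4 = 5.970532.
sum = 1.2e-05 + 5.970532 = 5.970544.
D = (1/4)*log(5.970544) = 0.4467

0.4467


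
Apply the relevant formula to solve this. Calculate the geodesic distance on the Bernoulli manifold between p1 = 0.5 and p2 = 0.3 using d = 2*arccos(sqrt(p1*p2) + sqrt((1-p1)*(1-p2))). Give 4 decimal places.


Geodesic distance on Bernoulli manifold:
d(p1,p2) = 2*arccos(sqrt(p1*p2) + sqrt((1-p1)*(1-p2))).
sqrt(p1*p2) = sqrt(0.5*0.3) = 0.387298.
sqrt((1-p1)*(1-p2)) = sqrt(0.5*0.7) = 0.591608.
arg = 0.387298 + 0.591608 = 0.978906.
d = 2*arccos(0.978906) = 0.4115

0.4115


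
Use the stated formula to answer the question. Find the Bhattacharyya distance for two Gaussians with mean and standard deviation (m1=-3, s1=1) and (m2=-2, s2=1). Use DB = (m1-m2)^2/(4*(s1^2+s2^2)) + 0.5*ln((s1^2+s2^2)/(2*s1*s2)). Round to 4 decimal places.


Bhattacharyya distance between two Gaussians:
DB = (m1-m2)^2/(4*(s1^2+s2^2)) + (1/2)*ln((s1^2+s2^2)/(2*s1*s2)).
(m1-m2)^2 = (-1)^2 = 1.
s1^2+s2^2 = 1 + 1 = 2.
term1 = 1/8 = 0.125.
term2 = 0.5*ln(2/2.0) = 0.0.
DB = 0.125 + 0.0 = 0.1250

0.1250
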